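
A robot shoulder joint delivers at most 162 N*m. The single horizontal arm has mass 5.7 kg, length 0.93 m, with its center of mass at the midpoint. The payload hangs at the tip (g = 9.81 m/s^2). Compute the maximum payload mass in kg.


tau_arm = m_arm*g*(L/2) = 5.7*9.81*0.93/2 = 26.0014 N*m
tau_payload = tau_max - tau_arm = 162 - 26.0014 = 135.9986
m_payload = tau_payload / (g*L) = 135.9986 / (9.81*0.93) = 14.9067

14.9067 kg


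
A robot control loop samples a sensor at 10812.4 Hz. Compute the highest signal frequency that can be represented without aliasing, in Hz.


f_max = f_s/2 = 10812.4/2 = 5406.2000

5406.2000 Hz


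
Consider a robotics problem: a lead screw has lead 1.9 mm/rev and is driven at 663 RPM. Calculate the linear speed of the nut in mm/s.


v = lead * (RPM/60) = 1.9*663/60 = 20.9950

20.9950 mm/s


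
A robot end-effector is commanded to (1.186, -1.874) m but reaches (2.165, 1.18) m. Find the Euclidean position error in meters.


dx = 2.165 - (1.186) = 0.9790, dy = 1.18 - (-1.874) = 3.0540
err = sqrt(0.958441 + 9.326916) = 3.2071

3.2071 m


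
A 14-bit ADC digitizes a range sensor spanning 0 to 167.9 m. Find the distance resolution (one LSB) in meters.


res = range / 2^n = 167.9/2^14 = 167.9/16384 = 0.0102

0.0102 m


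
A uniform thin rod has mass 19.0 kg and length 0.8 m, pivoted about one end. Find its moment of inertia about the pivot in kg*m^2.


I = (1/3)*m*L^2 = (1/3)*19.0*0.8^2 = 4.0533

4.0533 kg*m^2


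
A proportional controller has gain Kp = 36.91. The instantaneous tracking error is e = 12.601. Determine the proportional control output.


u_P = Kp * e = 36.91 * 12.601 = 465.1029

465.1029


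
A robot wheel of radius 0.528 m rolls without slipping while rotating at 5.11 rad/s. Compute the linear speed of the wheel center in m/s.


v = omega * r = 5.11 * 0.528 = 2.6981

2.6981 m/s


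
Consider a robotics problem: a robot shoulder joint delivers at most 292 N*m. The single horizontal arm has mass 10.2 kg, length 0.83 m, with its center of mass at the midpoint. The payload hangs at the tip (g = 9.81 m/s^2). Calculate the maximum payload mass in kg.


tau_arm = m_arm*g*(L/2) = 10.2*9.81*0.83/2 = 41.5257 N*m
tau_payload = tau_max - tau_arm = 292 - 41.5257 = 250.4743
m_payload = tau_payload / (g*L) = 250.4743 / (9.81*0.83) = 30.7621

30.7621 kg


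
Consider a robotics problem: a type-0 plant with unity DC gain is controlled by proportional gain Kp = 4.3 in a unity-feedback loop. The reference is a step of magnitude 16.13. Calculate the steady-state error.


e_ss = R/(1 + Kp) = 16.13/(1 + 4.3) = 16.13/5.3000 = 3.0434

3.0434


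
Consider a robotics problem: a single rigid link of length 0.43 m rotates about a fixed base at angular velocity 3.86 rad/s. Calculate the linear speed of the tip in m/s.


v = L*omega = 0.43 * 3.86 = 1.6598

1.6598 m/s


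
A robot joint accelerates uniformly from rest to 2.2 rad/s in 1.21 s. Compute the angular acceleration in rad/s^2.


alpha = delta_omega / t = 2.2 / 1.21 = 1.8182

1.8182 rad/s^2


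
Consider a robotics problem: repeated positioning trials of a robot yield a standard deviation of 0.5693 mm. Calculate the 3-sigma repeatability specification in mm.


repeatability = 3*sigma = 3*0.5693 = 1.7079

1.7079 mm


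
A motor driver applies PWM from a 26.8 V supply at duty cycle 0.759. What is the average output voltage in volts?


V_avg = V_supply * D = 26.8*0.759 = 20.3412

20.3412 V


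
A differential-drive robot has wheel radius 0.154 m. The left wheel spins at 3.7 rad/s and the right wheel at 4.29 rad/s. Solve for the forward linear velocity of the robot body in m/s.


v = r*(wR + wL)/2 = 0.154*(4.29 + 3.7)/2 = 0.6152

0.6152 m/s


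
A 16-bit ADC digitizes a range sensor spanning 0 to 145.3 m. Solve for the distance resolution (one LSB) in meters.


res = range / 2^n = 145.3/2^16 = 145.3/65536 = 0.0022

0.0022 m


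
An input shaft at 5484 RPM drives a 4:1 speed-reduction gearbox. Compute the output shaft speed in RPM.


omega_out = omega_in / N = 5484 / 4 = 1371.0000

1371.0000 RPM


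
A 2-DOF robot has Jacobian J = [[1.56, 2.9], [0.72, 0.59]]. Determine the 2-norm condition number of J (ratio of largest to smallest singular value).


JJ^T eigenvalues: trace(JJ^T) = 11.7101, det(JJ^T) = det(J)^2 = 1.36328976
s_max^2 = (11.7101 + sqrt(131.67328297))/2 = 11.59249898
s_min^2 = (11.7101 - sqrt(131.67328297))/2 = 0.11760102
kappa = s_max/s_min = sqrt(11.59249898/0.11760102) = 9.9285

9.9285


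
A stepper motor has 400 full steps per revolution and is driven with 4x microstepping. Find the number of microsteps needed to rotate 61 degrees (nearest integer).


step_size = 360/(400*4) = 360/1600 = 0.225000 deg
n = 61/(360/1600) = 61*1600/360 = 271.1111 -> 271

271 steps


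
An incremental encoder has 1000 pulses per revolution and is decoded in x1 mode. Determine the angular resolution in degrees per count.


resolution = 360 / (PPR * 1) = 360 / 1000 = 0.3600

0.3600 degrees


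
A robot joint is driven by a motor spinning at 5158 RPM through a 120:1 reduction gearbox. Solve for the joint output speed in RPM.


omega_joint = omega_motor / N = 5158 / 120 = 42.9833

42.9833 RPM


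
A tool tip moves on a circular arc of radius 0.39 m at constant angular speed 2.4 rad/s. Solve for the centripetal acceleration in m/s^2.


a_c = omega^2 * r = 2.4^2 * 0.39 = 2.2464

2.2464 m/s^2


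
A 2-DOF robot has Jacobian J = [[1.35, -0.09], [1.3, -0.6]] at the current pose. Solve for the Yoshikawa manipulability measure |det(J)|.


det(J) = 1.35*-0.6 - (-0.09)*(1.3) = -0.6930
|det(J)| = 0.6930

0.6930


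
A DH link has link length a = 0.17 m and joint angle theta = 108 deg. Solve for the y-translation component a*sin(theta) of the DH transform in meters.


a*sin(theta) = 0.17*sin(108 deg) = 0.1617

0.1617 m


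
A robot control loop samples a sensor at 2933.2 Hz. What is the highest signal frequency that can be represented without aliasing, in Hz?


f_max = f_s/2 = 2933.2/2 = 1466.6000

1466.6000 Hz


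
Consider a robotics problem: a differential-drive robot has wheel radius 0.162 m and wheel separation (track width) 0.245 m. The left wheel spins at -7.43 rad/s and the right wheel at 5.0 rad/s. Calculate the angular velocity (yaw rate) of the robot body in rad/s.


omega = r*(wR - wL)/L = 0.162*(5.0 - (-7.43))/0.245 = 8.2190

8.2190 rad/s


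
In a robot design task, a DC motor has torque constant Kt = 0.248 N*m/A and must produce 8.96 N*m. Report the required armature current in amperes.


I = tau / Kt = 8.96/0.248 = 36.1290

36.1290 A


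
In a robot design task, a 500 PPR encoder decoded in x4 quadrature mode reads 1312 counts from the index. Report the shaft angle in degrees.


angle = counts * 360 / (PPR*4) = 1312 * 360 / 2000 = 236.1600

236.1600 degrees


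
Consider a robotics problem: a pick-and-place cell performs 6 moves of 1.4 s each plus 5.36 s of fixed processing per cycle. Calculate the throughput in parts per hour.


T_cycle = 6*1.4 + 5.36 = 13.7600 s
rate = 3600/T = 261.6279

261.6279 parts/hour


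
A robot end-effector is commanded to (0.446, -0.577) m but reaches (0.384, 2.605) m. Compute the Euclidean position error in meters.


dx = 0.384 - (0.446) = -0.0620, dy = 2.605 - (-0.577) = 3.1820
err = sqrt(0.003844 + 10.125124) = 3.1826

3.1826 m


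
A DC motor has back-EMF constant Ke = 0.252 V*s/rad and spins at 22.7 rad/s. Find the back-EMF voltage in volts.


V_emf = Ke * omega = 0.252*22.7 = 5.7204

5.7204 V


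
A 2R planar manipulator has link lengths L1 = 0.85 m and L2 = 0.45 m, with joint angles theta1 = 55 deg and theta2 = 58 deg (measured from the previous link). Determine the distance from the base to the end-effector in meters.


x = L1*cos(th1) + L2*cos(th1+th2) = 0.311711
y = L1*sin(th1) + L2*sin(th1+th2) = 1.110506
d = sqrt(x^2 + y^2) = sqrt(0.097164 + 1.233224) = 1.1534

1.1534 m


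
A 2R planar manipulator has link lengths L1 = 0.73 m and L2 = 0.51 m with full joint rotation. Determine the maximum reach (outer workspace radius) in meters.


r_max = L1 + L2 = 0.73 + 0.51 = 1.2400

1.2400 m


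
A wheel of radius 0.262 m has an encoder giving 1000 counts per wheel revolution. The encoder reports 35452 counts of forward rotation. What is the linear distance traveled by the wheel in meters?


revs = 35452/1000 = 35.452000
d = revs * 2*pi*r = 35.452000 * 2*pi*0.262 = 58.3609

58.3609 m


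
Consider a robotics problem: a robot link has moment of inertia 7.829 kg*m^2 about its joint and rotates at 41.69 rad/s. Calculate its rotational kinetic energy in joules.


KE = (1/2)*I*omega^2 = 0.5*7.829*41.69^2 = 6803.6206

6803.6206 J


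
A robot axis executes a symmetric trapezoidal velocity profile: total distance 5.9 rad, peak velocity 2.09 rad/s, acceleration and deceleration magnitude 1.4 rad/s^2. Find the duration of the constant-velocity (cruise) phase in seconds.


t_acc = v/a = 1.492857 s, d_acc = v^2/(2a) = 1.560036 rad each
d_cruise = 5.9 - 2*1.560036 = 2.779928 rad
t_cruise = d_cruise/v = 2.779928/2.09 = 1.3301

1.3301 s


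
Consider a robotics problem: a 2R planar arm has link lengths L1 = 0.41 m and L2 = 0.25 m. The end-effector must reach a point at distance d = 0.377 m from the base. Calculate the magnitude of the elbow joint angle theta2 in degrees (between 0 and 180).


cos(th2) = (d^2 - L1^2 - L2^2)/(2*L1*L2) = (0.377^2 - 0.41^2 - 0.25^2)/(2*0.41*0.25) = -0.43156585
th2 = acos(-0.43156585) = 115.5670 deg

115.5670 degrees


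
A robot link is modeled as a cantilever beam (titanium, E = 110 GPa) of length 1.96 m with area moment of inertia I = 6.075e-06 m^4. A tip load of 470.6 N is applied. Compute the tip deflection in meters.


delta = F*L^3/(3*E*I) = 470.6*1.96^3/(3*1.100e+11*6.075e-06)
      = 3543.3996416/2004750 = 0.0018

0.0018 m


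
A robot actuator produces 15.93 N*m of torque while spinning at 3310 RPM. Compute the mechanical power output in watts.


omega = 3310 * 2*pi/60 = 346.622389 rad/s
P = tau * omega = 15.93 * 346.622389 = 5521.6947

5521.6947 W


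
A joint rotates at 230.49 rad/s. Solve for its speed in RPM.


RPM = 230.49 * 60/(2*pi) = 2201.0174

2201.0174 RPM


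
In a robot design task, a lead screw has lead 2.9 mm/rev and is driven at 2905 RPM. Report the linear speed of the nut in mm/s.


v = lead * (RPM/60) = 2.9*2905/60 = 140.4083

140.4083 mm/s


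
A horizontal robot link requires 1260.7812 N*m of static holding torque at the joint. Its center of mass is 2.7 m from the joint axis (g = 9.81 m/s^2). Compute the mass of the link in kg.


m = tau / (g*L) = 1260.7812 / (9.81 * 2.7) = 47.6000

47.6000 kg


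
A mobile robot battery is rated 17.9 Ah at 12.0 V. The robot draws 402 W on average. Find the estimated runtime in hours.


E = 17.9*12.0 = 214.8000 Wh
t = E/P = 214.8000/402 = 0.5343

0.5343 hours


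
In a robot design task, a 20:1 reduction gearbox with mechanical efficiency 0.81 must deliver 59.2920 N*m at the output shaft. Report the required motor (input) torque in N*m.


tau_in = tau_out / (N * eta) = 59.2920 / (20 * 0.81) = 3.6600

3.6600 N*m


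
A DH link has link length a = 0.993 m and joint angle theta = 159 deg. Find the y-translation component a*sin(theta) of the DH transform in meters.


a*sin(theta) = 0.993*sin(159 deg) = 0.3559

0.3559 m


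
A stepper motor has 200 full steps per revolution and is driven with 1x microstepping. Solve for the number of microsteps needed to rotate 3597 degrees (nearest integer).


step_size = 360/(200*1) = 360/200 = 1.800000 deg
n = 3597/(360/200) = 3597*200/360 = 1998.3333 -> 1998

1998 steps


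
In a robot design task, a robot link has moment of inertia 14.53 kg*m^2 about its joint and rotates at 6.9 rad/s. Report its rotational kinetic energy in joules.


KE = (1/2)*I*omega^2 = 0.5*14.53*6.9^2 = 345.8867

345.8867 J


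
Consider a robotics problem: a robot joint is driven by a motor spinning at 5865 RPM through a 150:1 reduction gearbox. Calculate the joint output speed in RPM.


omega_joint = omega_motor / N = 5865 / 150 = 39.1000

39.1000 RPM


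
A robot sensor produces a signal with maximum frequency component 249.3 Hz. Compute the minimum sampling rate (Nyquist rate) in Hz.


f_s,min = 2*f_max = 2*249.3 = 498.6000

498.6000 Hz


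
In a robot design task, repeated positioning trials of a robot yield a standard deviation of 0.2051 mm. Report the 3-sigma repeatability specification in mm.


repeatability = 3*sigma = 3*0.2051 = 0.6153

0.6153 mm


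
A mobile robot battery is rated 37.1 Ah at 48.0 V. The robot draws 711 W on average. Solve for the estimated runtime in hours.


E = 37.1*48.0 = 1780.8000 Wh
t = E/P = 1780.8000/711 = 2.5046

2.5046 hours


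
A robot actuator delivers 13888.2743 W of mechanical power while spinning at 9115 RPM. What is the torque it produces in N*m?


omega = 9115 * 2*pi/60 = 954.520568 rad/s
tau = P / omega = 13888.2743 / 954.520568 = 14.5500

14.5500 N*m


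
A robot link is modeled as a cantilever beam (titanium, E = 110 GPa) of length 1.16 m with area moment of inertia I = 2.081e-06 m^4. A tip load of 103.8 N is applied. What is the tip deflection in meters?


delta = F*L^3/(3*E*I) = 103.8*1.16^3/(3*1.100e+11*2.081e-06)
      = 162.0210048/686730 = 2.3593e-04

2.3593e-04 m


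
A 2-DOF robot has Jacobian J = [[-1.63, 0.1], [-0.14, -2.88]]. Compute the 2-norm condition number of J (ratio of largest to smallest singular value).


JJ^T eigenvalues: trace(JJ^T) = 10.9809, det(JJ^T) = det(J)^2 = 22.16903056
s_max^2 = (10.9809 + sqrt(31.90404257))/2 = 8.31463318
s_min^2 = (10.9809 - sqrt(31.90404257))/2 = 2.66626682
kappa = s_max/s_min = sqrt(8.31463318/2.66626682) = 1.7659

1.7659


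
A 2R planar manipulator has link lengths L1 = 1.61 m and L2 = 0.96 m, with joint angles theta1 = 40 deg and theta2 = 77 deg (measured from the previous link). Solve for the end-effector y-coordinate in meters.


y = L1*sin(th1) + L2*sin(th1+th2) = 1.61*sin(40 deg) + 0.96*sin(117 deg) = 1.8903

1.8903 m


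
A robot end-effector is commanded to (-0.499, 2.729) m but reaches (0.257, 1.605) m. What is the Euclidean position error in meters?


dx = 0.257 - (-0.499) = 0.7560, dy = 1.605 - (2.729) = -1.1240
err = sqrt(0.571536 + 1.263376) = 1.3546

1.3546 m


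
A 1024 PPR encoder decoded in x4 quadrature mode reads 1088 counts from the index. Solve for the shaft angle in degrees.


angle = counts * 360 / (PPR*4) = 1088 * 360 / 4096 = 95.6250

95.6250 degrees


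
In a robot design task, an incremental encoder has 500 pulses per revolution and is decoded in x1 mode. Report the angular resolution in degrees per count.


resolution = 360 / (PPR * 1) = 360 / 500 = 0.7200

0.7200 degrees


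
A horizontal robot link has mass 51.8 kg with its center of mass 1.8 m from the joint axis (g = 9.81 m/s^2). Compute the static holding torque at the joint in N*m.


tau = m*g*L = 51.8 * 9.81 * 1.8 = 914.6844

914.6844 N*m


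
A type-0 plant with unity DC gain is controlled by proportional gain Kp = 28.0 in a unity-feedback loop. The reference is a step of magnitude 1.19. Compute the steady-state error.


e_ss = R/(1 + Kp) = 1.19/(1 + 28.0) = 1.19/29.0000 = 0.0410

0.0410


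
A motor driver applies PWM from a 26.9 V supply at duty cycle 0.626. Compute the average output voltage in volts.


V_avg = V_supply * D = 26.9*0.626 = 16.8394

16.8394 V


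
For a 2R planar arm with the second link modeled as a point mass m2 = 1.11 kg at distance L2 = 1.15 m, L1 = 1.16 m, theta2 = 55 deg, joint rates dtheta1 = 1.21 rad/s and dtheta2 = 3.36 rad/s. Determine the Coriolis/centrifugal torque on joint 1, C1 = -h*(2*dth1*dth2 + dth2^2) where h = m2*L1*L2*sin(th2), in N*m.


h = m2*L1*L2*sin(th2) = 1.11*1.16*1.15*sin(55 deg) = 1.212951
C1 = -h*(2*1.21*3.36 + 3.36^2) = -1.212951*19.4208 = -23.5565

-23.5565 N*m


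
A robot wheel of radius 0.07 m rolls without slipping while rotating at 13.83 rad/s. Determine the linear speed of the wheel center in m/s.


v = omega * r = 13.83 * 0.07 = 0.9681

0.9681 m/s


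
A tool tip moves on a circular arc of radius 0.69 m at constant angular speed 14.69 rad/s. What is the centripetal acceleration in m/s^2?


a_c = omega^2 * r = 14.69^2 * 0.69 = 148.8993

148.8993 m/s^2


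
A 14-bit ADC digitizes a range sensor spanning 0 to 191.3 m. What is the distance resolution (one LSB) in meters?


res = range / 2^n = 191.3/2^14 = 191.3/16384 = 0.0117

0.0117 m


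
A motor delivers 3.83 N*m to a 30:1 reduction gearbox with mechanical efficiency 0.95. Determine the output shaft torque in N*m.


tau_out = tau_in * N * eta = 3.83 * 30 * 0.95 = 109.1550

109.1550 N*m


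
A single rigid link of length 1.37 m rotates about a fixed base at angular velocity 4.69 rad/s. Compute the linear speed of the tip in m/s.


v = L*omega = 1.37 * 4.69 = 6.4253

6.4253 m/s


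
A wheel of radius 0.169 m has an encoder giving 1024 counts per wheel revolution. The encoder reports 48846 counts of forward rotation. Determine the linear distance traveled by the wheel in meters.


revs = 48846/1024 = 47.701172
d = revs * 2*pi*r = 47.701172 * 2*pi*0.169 = 50.6519

50.6519 m


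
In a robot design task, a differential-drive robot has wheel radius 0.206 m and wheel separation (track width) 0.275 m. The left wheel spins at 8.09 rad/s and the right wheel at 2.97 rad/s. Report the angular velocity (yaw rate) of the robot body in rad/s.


omega = r*(wR - wL)/L = 0.206*(2.97 - (8.09))/0.275 = -3.8353

-3.8353 rad/s


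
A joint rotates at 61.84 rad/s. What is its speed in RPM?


RPM = 61.84 * 60/(2*pi) = 590.5285

590.5285 RPM


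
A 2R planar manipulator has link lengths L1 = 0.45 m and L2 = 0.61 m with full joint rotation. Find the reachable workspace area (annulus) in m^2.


r_max = L1 + L2 = 1.0600, r_min = |L1 - L2| = 0.1600
A = pi*(r_max^2 - r_min^2) = pi*(1.1236 - 0.0256) = 3.4495

3.4495 m^2


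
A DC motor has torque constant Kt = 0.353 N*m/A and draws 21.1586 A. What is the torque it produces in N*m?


tau = Kt * I = 0.353*21.1586 = 7.4690

7.4690 N*m


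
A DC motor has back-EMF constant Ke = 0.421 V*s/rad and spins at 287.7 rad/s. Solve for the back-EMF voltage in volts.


V_emf = Ke * omega = 0.421*287.7 = 121.1217

121.1217 V


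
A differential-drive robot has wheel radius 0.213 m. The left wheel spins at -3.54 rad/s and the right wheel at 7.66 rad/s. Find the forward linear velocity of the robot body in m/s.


v = r*(wR + wL)/2 = 0.213*(7.66 + -3.54)/2 = 0.4388

0.4388 m/s


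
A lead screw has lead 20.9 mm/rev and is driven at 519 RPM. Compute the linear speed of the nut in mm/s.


v = lead * (RPM/60) = 20.9*519/60 = 180.7850

180.7850 mm/s


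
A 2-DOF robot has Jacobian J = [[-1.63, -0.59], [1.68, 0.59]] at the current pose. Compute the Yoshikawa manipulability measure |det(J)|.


det(J) = -1.63*0.59 - (-0.59)*(1.68) = 0.0295
|det(J)| = 0.0295

0.0295


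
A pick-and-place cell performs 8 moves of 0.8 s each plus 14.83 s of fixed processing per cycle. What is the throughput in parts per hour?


T_cycle = 8*0.8 + 14.83 = 21.2300 s
rate = 3600/T = 169.5714

169.5714 parts/hour


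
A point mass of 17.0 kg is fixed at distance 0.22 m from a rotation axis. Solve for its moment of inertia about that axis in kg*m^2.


I = m*r^2 = 17.0*0.22^2 = 0.8228

0.8228 kg*m^2


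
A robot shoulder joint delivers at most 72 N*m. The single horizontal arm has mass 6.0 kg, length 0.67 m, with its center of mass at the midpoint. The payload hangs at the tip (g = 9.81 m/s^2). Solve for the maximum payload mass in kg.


tau_arm = m_arm*g*(L/2) = 6.0*9.81*0.67/2 = 19.7181 N*m
tau_payload = tau_max - tau_arm = 72 - 19.7181 = 52.2819
m_payload = tau_payload / (g*L) = 52.2819 / (9.81*0.67) = 7.9544

7.9544 kg


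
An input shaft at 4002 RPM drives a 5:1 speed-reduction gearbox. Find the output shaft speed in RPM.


omega_out = omega_in / N = 4002 / 5 = 800.4000

800.4000 RPM


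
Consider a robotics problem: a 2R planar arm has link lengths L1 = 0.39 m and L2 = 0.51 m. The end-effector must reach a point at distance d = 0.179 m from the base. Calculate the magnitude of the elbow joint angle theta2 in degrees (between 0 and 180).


cos(th2) = (d^2 - L1^2 - L2^2)/(2*L1*L2) = (0.179^2 - 0.39^2 - 0.51^2)/(2*0.39*0.51) = -0.95565359
th2 = acos(-0.95565359) = 162.8729 deg

162.8729 degrees


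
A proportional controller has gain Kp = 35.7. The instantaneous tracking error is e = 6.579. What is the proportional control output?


u_P = Kp * e = 35.7 * 6.579 = 234.8703

234.8703


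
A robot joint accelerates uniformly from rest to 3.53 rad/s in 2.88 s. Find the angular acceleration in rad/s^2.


alpha = delta_omega / t = 3.53 / 2.88 = 1.2257

1.2257 rad/s^2


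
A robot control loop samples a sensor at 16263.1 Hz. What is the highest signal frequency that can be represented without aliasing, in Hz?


f_max = f_s/2 = 16263.1/2 = 8131.5500

8131.5500 Hz


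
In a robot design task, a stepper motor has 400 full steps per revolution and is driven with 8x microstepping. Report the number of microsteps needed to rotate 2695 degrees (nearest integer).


step_size = 360/(400*8) = 360/3200 = 0.112500 deg
n = 2695/(360/3200) = 2695*3200/360 = 23955.5556 -> 23956

23956 steps


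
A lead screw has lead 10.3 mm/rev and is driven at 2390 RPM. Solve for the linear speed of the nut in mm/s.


v = lead * (RPM/60) = 10.3*2390/60 = 410.2833

410.2833 mm/s


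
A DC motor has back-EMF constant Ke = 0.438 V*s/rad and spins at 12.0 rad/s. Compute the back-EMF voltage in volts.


V_emf = Ke * omega = 0.438*12.0 = 5.2560

5.2560 V


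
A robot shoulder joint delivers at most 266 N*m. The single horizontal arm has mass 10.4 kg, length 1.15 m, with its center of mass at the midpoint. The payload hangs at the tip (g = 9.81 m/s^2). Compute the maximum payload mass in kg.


tau_arm = m_arm*g*(L/2) = 10.4*9.81*1.15/2 = 58.6638 N*m
tau_payload = tau_max - tau_arm = 266 - 58.6638 = 207.3362
m_payload = tau_payload / (g*L) = 207.3362 / (9.81*1.15) = 18.3784

18.3784 kg


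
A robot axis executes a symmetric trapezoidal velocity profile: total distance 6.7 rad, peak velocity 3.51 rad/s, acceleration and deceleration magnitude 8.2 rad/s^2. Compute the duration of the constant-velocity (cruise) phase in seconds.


t_acc = v/a = 0.428049 s, d_acc = v^2/(2a) = 0.751226 rad each
d_cruise = 6.7 - 2*0.751226 = 5.197548 rad
t_cruise = d_cruise/v = 5.197548/3.51 = 1.4808

1.4808 s


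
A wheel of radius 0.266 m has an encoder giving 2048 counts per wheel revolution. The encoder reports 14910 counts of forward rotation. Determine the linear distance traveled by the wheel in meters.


revs = 14910/2048 = 7.280273
d = revs * 2*pi*r = 7.280273 * 2*pi*0.266 = 12.1677

12.1677 m


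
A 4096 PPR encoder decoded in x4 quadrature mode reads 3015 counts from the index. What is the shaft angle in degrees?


angle = counts * 360 / (PPR*4) = 3015 * 360 / 16384 = 66.2476

66.2476 degrees


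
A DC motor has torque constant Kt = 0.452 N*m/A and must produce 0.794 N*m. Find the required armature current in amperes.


I = tau / Kt = 0.794/0.452 = 1.7566

1.7566 A


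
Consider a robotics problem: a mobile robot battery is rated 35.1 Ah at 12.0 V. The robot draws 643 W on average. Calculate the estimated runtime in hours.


E = 35.1*12.0 = 421.2000 Wh
t = E/P = 421.2000/643 = 0.6551

0.6551 hours


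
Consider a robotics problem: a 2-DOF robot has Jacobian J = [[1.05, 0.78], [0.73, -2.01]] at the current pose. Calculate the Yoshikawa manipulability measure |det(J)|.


det(J) = 1.05*-2.01 - (0.78)*(0.73) = -2.6799
|det(J)| = 2.6799

2.6799


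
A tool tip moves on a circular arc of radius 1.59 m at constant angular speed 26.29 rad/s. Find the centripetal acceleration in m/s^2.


a_c = omega^2 * r = 26.29^2 * 1.59 = 1098.9509

1098.9509 m/s^2


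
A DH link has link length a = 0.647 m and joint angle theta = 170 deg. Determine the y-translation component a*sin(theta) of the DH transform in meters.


a*sin(theta) = 0.647*sin(170 deg) = 0.1124

0.1124 m


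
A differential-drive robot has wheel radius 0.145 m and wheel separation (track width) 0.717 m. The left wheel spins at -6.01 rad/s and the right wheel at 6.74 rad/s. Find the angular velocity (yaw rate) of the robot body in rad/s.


omega = r*(wR - wL)/L = 0.145*(6.74 - (-6.01))/0.717 = 2.5785

2.5785 rad/s


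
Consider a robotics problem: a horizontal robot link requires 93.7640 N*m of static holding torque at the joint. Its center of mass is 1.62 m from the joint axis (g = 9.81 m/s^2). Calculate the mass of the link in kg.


m = tau / (g*L) = 93.7640 / (9.81 * 1.62) = 5.9000

5.9000 kg


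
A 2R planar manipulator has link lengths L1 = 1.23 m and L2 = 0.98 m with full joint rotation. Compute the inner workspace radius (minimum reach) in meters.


r_min = |L1 - L2| = |1.23 - 0.98| = 0.2500

0.2500 m


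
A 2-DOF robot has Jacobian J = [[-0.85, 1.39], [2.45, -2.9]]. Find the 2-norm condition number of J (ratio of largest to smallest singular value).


JJ^T eigenvalues: trace(JJ^T) = 17.0671, det(JJ^T) = det(J)^2 = 0.88454025
s_max^2 = (17.0671 + sqrt(287.74774141))/2 = 17.01511444
s_min^2 = (17.0671 - sqrt(287.74774141))/2 = 0.05198556
kappa = s_max/s_min = sqrt(17.01511444/0.05198556) = 18.0916

18.0916


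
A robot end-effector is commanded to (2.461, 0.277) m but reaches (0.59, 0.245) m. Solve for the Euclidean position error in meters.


dx = 0.59 - (2.461) = -1.8710, dy = 0.245 - (0.277) = -0.0320
err = sqrt(3.500641 + 0.001024) = 1.8713

1.8713 m


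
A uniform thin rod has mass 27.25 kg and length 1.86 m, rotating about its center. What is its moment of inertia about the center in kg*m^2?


I = (1/12)*m*L^2 = (1/12)*27.25*1.86^2 = 7.8562

7.8562 kg*m^2


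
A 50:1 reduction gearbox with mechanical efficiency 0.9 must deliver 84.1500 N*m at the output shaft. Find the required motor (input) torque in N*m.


tau_in = tau_out / (N * eta) = 84.1500 / (50 * 0.9) = 1.8700

1.8700 N*m


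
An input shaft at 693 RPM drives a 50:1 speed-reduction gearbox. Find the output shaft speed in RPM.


omega_out = omega_in / N = 693 / 50 = 13.8600

13.8600 RPM


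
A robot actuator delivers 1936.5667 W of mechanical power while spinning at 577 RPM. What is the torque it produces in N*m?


omega = 577 * 2*pi/60 = 60.423299 rad/s
tau = P / omega = 1936.5667 / 60.423299 = 32.0500

32.0500 N*m


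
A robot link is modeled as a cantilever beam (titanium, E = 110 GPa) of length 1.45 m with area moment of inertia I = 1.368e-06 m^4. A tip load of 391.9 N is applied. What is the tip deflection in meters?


delta = F*L^3/(3*E*I) = 391.9*1.45^3/(3*1.100e+11*1.368e-06)
      = 1194.7561375/451440 = 0.0026

0.0026 m


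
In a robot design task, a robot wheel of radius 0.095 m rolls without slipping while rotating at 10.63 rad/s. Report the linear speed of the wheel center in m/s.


v = omega * r = 10.63 * 0.095 = 1.0099

1.0099 m/s


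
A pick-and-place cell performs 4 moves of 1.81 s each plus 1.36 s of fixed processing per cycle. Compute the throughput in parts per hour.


T_cycle = 4*1.81 + 1.36 = 8.6000 s
rate = 3600/T = 418.6047

418.6047 parts/hour


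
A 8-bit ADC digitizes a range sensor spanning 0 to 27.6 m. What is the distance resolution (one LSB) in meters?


res = range / 2^n = 27.6/2^8 = 27.6/256 = 0.1078

0.1078 m


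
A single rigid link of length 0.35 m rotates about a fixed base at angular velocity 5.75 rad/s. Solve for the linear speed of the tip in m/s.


v = L*omega = 0.35 * 5.75 = 2.0125

2.0125 m/s


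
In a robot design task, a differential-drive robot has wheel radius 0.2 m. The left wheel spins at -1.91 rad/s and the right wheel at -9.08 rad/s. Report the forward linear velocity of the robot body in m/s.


v = r*(wR + wL)/2 = 0.2*(-9.08 + -1.91)/2 = -1.0990

-1.0990 m/s


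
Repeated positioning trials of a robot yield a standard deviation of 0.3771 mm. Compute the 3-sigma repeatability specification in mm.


repeatability = 3*sigma = 3*0.3771 = 1.1313

1.1313 mm


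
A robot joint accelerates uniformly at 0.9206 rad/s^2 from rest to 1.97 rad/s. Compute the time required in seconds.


t = delta_omega / alpha = 1.97 / 0.9206 = 2.1399

2.1399 s


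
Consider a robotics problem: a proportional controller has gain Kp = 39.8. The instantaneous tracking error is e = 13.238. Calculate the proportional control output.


u_P = Kp * e = 39.8 * 13.238 = 526.8724

526.8724


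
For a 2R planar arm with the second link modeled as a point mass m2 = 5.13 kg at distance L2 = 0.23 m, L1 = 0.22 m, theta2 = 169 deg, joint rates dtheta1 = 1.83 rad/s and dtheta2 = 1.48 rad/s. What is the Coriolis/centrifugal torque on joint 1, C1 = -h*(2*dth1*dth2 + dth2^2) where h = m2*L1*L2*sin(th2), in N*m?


h = m2*L1*L2*sin(th2) = 5.13*0.22*0.23*sin(169 deg) = 0.049530
C1 = -h*(2*1.83*1.48 + 1.48^2) = -0.049530*7.6072 = -0.3768

-0.3768 N*m


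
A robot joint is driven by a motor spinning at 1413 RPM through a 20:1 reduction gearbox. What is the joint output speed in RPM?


omega_joint = omega_motor / N = 1413 / 20 = 70.6500

70.6500 RPM


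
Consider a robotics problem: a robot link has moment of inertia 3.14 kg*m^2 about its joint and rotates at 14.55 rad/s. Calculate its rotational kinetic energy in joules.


KE = (1/2)*I*omega^2 = 0.5*3.14*14.55^2 = 332.3729

332.3729 J


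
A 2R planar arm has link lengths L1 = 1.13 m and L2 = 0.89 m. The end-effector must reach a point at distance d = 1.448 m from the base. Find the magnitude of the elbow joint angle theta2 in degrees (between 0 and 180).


cos(th2) = (d^2 - L1^2 - L2^2)/(2*L1*L2) = (1.448^2 - 1.13^2 - 0.89^2)/(2*1.13*0.89) = 0.01377349
th2 = acos(0.01377349) = 89.2108 deg

89.2108 degrees


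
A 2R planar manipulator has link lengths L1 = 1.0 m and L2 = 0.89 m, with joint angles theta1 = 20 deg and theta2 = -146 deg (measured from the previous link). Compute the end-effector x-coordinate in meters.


x = L1*cos(th1) + L2*cos(th1+th2) = 1.0*cos(20 deg) + 0.89*cos(-126 deg) = 0.4166

0.4166 m


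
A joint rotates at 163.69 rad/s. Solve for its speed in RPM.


RPM = 163.69 * 60/(2*pi) = 1563.1244

1563.1244 RPM


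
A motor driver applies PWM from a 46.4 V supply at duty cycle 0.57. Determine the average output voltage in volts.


V_avg = V_supply * D = 46.4*0.57 = 26.4480

26.4480 V


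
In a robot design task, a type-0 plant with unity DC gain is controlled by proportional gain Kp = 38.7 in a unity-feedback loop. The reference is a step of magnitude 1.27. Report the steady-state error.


e_ss = R/(1 + Kp) = 1.27/(1 + 38.7) = 1.27/39.7000 = 0.0320

0.0320


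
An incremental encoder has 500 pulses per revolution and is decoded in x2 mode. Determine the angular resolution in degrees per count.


resolution = 360 / (PPR * 2) = 360 / 1000 = 0.3600

0.3600 degrees


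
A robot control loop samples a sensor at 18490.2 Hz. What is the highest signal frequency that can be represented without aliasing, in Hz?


f_max = f_s/2 = 18490.2/2 = 9245.1000

9245.1000 Hz


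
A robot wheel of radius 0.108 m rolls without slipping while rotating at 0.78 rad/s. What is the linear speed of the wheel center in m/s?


v = omega * r = 0.78 * 0.108 = 0.0842

0.0842 m/s


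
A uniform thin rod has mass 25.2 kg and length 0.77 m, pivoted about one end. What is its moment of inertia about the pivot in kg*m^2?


I = (1/3)*m*L^2 = (1/3)*25.2*0.77^2 = 4.9804

4.9804 kg*m^2


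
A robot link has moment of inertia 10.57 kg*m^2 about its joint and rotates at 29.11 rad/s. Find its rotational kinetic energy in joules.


KE = (1/2)*I*omega^2 = 0.5*10.57*29.11^2 = 4478.4672

4478.4672 J


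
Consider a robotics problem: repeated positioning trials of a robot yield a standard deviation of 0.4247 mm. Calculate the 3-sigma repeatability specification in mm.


repeatability = 3*sigma = 3*0.4247 = 1.2741

1.2741 mm


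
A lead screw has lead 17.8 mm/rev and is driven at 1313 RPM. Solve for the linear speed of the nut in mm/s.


v = lead * (RPM/60) = 17.8*1313/60 = 389.5233

389.5233 mm/s


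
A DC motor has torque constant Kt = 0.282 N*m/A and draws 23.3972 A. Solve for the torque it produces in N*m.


tau = Kt * I = 0.282*23.3972 = 6.5980

6.5980 N*m


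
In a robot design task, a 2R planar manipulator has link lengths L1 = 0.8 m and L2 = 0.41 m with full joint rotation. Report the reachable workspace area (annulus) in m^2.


r_max = L1 + L2 = 1.2100, r_min = |L1 - L2| = 0.3900
A = pi*(r_max^2 - r_min^2) = pi*(1.4641 - 0.1521) = 4.1218

4.1218 m^2


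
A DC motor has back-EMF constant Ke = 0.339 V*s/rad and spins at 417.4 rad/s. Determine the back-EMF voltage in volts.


V_emf = Ke * omega = 0.339*417.4 = 141.4986

141.4986 V


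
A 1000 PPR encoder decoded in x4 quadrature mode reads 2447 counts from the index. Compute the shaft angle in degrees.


angle = counts * 360 / (PPR*4) = 2447 * 360 / 4000 = 220.2300

220.2300 degrees


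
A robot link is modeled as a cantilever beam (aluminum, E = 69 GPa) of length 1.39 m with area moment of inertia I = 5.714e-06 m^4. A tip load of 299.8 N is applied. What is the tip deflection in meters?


delta = F*L^3/(3*E*I) = 299.8*1.39^3/(3*6.900e+10*5.714e-06)
      = 805.1485762/1182798 = 6.8072e-04

6.8072e-04 m


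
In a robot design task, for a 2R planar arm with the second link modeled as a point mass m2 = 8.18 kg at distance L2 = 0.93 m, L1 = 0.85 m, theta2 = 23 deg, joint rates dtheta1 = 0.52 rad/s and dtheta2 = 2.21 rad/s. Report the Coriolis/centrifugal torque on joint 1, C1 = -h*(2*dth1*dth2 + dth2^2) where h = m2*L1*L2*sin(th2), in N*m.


h = m2*L1*L2*sin(th2) = 8.18*0.85*0.93*sin(23 deg) = 2.526581
C1 = -h*(2*0.52*2.21 + 2.21^2) = -2.526581*7.1825 = -18.1472

-18.1472 N*m


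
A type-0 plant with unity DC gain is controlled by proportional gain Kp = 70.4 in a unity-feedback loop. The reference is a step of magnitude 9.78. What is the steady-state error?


e_ss = R/(1 + Kp) = 9.78/(1 + 70.4) = 9.78/71.4000 = 0.1370

0.1370


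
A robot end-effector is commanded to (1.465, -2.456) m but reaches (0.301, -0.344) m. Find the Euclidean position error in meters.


dx = 0.301 - (1.465) = -1.1640, dy = -0.344 - (-2.456) = 2.1120
err = sqrt(1.354896 + 4.460544) = 2.4115

2.4115 m


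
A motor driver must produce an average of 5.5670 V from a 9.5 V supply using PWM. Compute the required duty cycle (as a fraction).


D = V_avg/V_supply = 5.5670/9.5 = 0.5860

0.5860


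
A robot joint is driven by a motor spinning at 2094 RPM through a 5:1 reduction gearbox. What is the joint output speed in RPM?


omega_joint = omega_motor / N = 2094 / 5 = 418.8000

418.8000 RPM


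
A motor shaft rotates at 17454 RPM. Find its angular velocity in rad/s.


omega = 17454 * 2*pi/60 = 1827.7786

1827.7786 rad/s


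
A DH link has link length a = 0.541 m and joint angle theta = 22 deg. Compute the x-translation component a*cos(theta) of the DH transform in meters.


a*cos(theta) = 0.541*cos(22 deg) = 0.5016

0.5016 m


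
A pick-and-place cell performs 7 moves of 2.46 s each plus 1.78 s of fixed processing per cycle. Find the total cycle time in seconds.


T = 7*2.46 + 1.78 = 19.0000

19.0000 s


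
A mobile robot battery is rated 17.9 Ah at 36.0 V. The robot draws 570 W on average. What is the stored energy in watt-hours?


E = capacity * V = 17.9*36.0 = 644.4000

644.4000 Wh


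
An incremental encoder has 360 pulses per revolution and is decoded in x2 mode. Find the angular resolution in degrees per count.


resolution = 360 / (PPR * 2) = 360 / 720 = 0.5000

0.5000 degrees


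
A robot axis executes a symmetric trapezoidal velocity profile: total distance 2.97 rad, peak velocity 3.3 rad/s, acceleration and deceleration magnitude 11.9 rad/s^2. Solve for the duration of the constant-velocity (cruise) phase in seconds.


t_acc = v/a = 0.277311 s, d_acc = v^2/(2a) = 0.457563 rad each
d_cruise = 2.97 - 2*0.457563 = 2.054874 rad
t_cruise = d_cruise/v = 2.054874/3.3 = 0.6227

0.6227 s


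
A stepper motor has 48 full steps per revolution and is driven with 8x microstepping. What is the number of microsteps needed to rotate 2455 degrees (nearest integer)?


step_size = 360/(48*8) = 360/384 = 0.937500 deg
n = 2455/(360/384) = 2455*384/360 = 2618.6667 -> 2619

2619 steps


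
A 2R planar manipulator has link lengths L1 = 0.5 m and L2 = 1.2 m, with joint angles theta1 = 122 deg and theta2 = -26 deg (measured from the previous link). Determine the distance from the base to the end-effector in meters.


x = L1*cos(th1) + L2*cos(th1+th2) = -0.390394
y = L1*sin(th1) + L2*sin(th1+th2) = 1.617450
d = sqrt(x^2 + y^2) = sqrt(0.152407 + 2.616145) = 1.6639

1.6639 m


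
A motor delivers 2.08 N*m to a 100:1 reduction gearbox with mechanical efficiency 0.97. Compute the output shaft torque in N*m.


tau_out = tau_in * N * eta = 2.08 * 100 * 0.97 = 201.7600

201.7600 N*m


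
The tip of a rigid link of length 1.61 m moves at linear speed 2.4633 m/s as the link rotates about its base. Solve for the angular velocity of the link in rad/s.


omega = v / L = 2.4633 / 1.61 = 1.5300

1.5300 rad/s


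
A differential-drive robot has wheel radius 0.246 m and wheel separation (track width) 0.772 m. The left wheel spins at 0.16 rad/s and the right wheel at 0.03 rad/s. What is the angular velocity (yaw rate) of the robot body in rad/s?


omega = r*(wR - wL)/L = 0.246*(0.03 - (0.16))/0.772 = -0.0414

-0.0414 rad/s


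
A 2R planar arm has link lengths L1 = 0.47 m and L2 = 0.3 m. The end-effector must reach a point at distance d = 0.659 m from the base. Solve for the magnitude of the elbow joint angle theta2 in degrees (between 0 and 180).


cos(th2) = (d^2 - L1^2 - L2^2)/(2*L1*L2) = (0.659^2 - 0.47^2 - 0.3^2)/(2*0.47*0.3) = 0.43752128
th2 = acos(0.43752128) = 64.0542 deg

64.0542 degrees


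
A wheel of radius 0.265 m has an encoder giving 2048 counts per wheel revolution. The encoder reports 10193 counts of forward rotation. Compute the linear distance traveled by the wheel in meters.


revs = 10193/2048 = 4.977051
d = revs * 2*pi*r = 4.977051 * 2*pi*0.265 = 8.2870

8.2870 m


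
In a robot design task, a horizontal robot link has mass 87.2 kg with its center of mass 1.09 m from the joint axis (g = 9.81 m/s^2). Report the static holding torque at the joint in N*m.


tau = m*g*L = 87.2 * 9.81 * 1.09 = 932.4209

932.4209 N*m


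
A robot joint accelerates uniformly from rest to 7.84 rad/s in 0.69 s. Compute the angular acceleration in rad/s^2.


alpha = delta_omega / t = 7.84 / 0.69 = 11.3623

11.3623 rad/s^2


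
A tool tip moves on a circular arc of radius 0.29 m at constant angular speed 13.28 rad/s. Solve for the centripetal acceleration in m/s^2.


a_c = omega^2 * r = 13.28^2 * 0.29 = 51.1439

51.1439 m/s^2


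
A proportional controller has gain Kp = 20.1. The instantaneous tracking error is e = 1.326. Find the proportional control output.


u_P = Kp * e = 20.1 * 1.326 = 26.6526

26.6526


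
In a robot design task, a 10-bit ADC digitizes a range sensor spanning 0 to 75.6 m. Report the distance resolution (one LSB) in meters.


res = range / 2^n = 75.6/2^10 = 75.6/1024 = 0.0738

0.0738 m


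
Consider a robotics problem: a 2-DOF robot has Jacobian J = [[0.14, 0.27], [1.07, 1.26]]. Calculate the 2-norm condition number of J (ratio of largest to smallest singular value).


JJ^T eigenvalues: trace(JJ^T) = 2.8250, det(JJ^T) = det(J)^2 = 0.01265625
s_max^2 = (2.8250 + sqrt(7.93000000))/2 = 2.82051278
s_min^2 = (2.8250 - sqrt(7.93000000))/2 = 0.00448722
kappa = s_max/s_min = sqrt(2.82051278/0.00448722) = 25.0712

25.0712
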